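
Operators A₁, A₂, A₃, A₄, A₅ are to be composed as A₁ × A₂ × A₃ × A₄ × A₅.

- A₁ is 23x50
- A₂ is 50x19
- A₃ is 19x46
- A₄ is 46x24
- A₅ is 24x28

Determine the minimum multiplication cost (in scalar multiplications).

67830

Adjacent pairs: A₁A₂ = 23·50·19 = 21850; A₂A₃ = 50·19·46 = 43700; A₃A₄ = 19·46·24 = 20976; A₄A₅ = 46·24·28 = 30912.
Length 3: A₁..A₃: k=1: 0+43700+23·50·46=96600; k=2: 21850+0+23·19·46=41952 → min 41952 | A₂..A₄: k=2: 0+20976+50·19·24=43776; k=3: 43700+0+50·46·24=98900 → min 43776 | A₃..A₅: k=3: 0+30912+19·46·28=55384; k=4: 20976+0+19·24·28=33744 → min 33744.
Length 4: A₁..A₄: k=1: 0+43776+23·50·24=71376; k=2: 21850+20976+23·19·24=53314; k=3: 41952+0+23·46·24=67344 → min 53314 | A₂..A₅: k=2: 0+33744+50·19·28=60344; k=3: 43700+30912+50·46·28=139012; k=4: 43776+0+50·24·28=77376 → min 60344.
Length 5: A₁..A₅: k=1: 0+60344+23·50·28=92544; k=2: 21850+33744+23·19·28=67830; k=3: 41952+30912+23·46·28=102488; k=4: 53314+0+23·24·28=68770 → min 67830.
Optimal order: ((A₁ × A₂) × ((A₃ × A₄) × A₅)) with cost 67830.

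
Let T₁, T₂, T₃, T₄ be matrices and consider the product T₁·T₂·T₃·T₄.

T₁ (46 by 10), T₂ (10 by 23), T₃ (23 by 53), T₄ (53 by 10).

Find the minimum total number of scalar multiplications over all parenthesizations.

Adjacent pairs: T₁T₂ = 46·10·23 = 10580; T₂T₃ = 10·23·53 = 12190; T₃T₄ = 23·53·10 = 12190.
Length 3: T₁..T₃: k=1: 0+12190+46·10·53=36570; k=2: 10580+0+46·23·53=66654 → min 36570 | T₂..T₄: k=2: 0+12190+10·23·10=14490; k=3: 12190+0+10·53·10=17490 → min 14490.
Length 4: T₁..T₄: k=1: 0+14490+46·10·10=19090; k=2: 10580+12190+46·23·10=33350; k=3: 36570+0+46·53·10=60950 → min 19090.
Optimal order: (T₁·(T₂·(T₃·T₄))) with cost 19090.

19090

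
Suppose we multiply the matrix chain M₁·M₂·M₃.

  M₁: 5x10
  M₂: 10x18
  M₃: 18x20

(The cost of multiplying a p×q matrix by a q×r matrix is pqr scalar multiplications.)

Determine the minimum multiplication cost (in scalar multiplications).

Order (M₁·(M₂·M₃)): (M₂·M₃): 10×18 by 18×20 → 10×20, cost 10·18·20 = 3600; (M₁·(M₂·M₃)): 5×10 by 10×20 → 5×20, cost 5·10·20 = 1000; cumulative 4600. Total 4600.
Order ((M₁·M₂)·M₃): (M₁·M₂): 5×10 by 10×18 → 5×18, cost 5·10·18 = 900; ((M₁·M₂)·M₃): 5×18 by 18×20 → 5×20, cost 5·18·20 = 1800; cumulative 2700. Total 2700.
Minimum: 2700.

2700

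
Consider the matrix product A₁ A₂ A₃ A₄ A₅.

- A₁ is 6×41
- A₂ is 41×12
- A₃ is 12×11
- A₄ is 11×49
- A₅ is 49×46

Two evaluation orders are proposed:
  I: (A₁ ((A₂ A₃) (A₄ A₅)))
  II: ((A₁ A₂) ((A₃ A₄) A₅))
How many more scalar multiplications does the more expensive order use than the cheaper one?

22488

Order I = (A₁ ((A₂ A₃) (A₄ A₅))): (A₂ A₃): 41×12 by 12×11 → 41×11, cost 41·12·11 = 5412; (A₄ A₅): 11×49 by 49×46 → 11×46, cost 11·49·46 = 24794; ((A₂ A₃) (A₄ A₅)): 41×11 by 11×46 → 41×46, cost 41·11·46 = 20746; cumulative 50952; (A₁ ((A₂ A₃) (A₄ A₅))): 6×41 by 41×46 → 6×46, cost 6·41·46 = 11316; cumulative 62268. Total 62268.
Order II = ((A₁ A₂) ((A₃ A₄) A₅)): (A₁ A₂): 6×41 by 41×12 → 6×12, cost 6·41·12 = 2952; (A₃ A₄): 12×11 by 11×49 → 12×49, cost 12·11·49 = 6468; ((A₃ A₄) A₅): 12×49 by 49×46 → 12×46, cost 12·49·46 = 27048; cumulative 33516; ((A₁ A₂) ((A₃ A₄) A₅)): 6×12 by 12×46 → 6×46, cost 6·12·46 = 3312; cumulative 39780. Total 39780.
Difference: |62268 − 39780| = 22488.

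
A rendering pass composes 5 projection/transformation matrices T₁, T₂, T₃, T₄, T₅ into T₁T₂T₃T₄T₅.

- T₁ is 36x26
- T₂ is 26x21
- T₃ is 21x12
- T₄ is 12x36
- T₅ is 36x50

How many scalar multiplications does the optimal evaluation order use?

60984

Adjacent pairs: T₁T₂ = 36·26·21 = 19656; T₂T₃ = 26·21·12 = 6552; T₃T₄ = 21·12·36 = 9072; T₄T₅ = 12·36·50 = 21600.
Length 3: T₁..T₃: k=1: 0+6552+36·26·12=17784; k=2: 19656+0+36·21·12=28728 → min 17784 | T₂..T₄: k=2: 0+9072+26·21·36=28728; k=3: 6552+0+26·12·36=17784 → min 17784 | T₃..T₅: k=3: 0+21600+21·12·50=34200; k=4: 9072+0+21·36·50=46872 → min 34200.
Length 4: T₁..T₄: k=1: 0+17784+36·26·36=51480; k=2: 19656+9072+36·21·36=55944; k=3: 17784+0+36·12·36=33336 → min 33336 | T₂..T₅: k=2: 0+34200+26·21·50=61500; k=3: 6552+21600+26·12·50=43752; k=4: 17784+0+26·36·50=64584 → min 43752.
Length 5: T₁..T₅: k=1: 0+43752+36·26·50=90552; k=2: 19656+34200+36·21·50=91656; k=3: 17784+21600+36·12·50=60984; k=4: 33336+0+36·36·50=98136 → min 60984.
Optimal order: ((T₁(T₂T₃))(T₄T₅)) with cost 60984.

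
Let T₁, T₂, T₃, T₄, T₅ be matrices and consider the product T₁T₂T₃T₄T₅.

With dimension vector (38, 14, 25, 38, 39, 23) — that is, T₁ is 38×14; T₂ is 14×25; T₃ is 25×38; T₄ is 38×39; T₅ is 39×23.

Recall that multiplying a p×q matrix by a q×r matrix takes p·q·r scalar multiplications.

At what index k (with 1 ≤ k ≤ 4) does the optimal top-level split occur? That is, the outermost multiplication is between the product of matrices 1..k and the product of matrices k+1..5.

1

Adjacent pairs: T₁T₂ = 38·14·25 = 13300; T₂T₃ = 14·25·38 = 13300; T₃T₄ = 25·38·39 = 37050; T₄T₅ = 38·39·23 = 34086.
Length 3: T₁..T₃: k=1: 0+13300+38·14·38=33516; k=2: 13300+0+38·25·38=49400 → min 33516 | T₂..T₄: k=2: 0+37050+14·25·39=50700; k=3: 13300+0+14·38·39=34048 → min 34048 | T₃..T₅: k=3: 0+34086+25·38·23=55936; k=4: 37050+0+25·39·23=59475 → min 55936.
Length 4: T₁..T₄: k=1: 0+34048+38·14·39=54796; k=2: 13300+37050+38·25·39=87400; k=3: 33516+0+38·38·39=89832 → min 54796 | T₂..T₅: k=2: 0+55936+14·25·23=63986; k=3: 13300+34086+14·38·23=59622; k=4: 34048+0+14·39·23=46606 → min 46606.
Top-level splits: k=1: (T₁..T₁)·(T₂..T₅) → 0+46606+38·14·23 = 58842; k=2: (T₁..T₂)·(T₃..T₅) → 13300+55936+38·25·23 = 91086; k=3: (T₁..T₃)·(T₄..T₅) → 33516+34086+38·38·23 = 100814; k=4: (T₁..T₄)·(T₅..T₅) → 54796+0+38·39·23 = 88882.
Best split is after T₁, i.e. k = 1.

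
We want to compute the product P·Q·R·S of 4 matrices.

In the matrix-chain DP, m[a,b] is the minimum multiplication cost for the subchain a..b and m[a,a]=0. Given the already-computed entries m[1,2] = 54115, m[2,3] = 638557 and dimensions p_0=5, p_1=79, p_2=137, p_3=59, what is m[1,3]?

94530

m[1,3] = min over k∈[1,2] of m[1,k]+m[k+1,3]+p_{0}·p_k·p_{3}.
k=1: 0 + 638557 + 5·79·59 = 661862; k=2: 54115 + 0 + 5·137·59 = 94530.
Minimum: 94530 at k=2.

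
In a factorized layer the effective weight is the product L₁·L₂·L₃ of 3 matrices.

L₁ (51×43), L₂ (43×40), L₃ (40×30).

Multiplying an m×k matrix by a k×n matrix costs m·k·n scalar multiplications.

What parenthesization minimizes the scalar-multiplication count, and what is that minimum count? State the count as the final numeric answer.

117390

(L₁·(L₂·L₃)): cost 117390.
((L₁·L₂)·L₃): cost 148920.
Optimal: (L₁·(L₂·L₃)) with cost 117390.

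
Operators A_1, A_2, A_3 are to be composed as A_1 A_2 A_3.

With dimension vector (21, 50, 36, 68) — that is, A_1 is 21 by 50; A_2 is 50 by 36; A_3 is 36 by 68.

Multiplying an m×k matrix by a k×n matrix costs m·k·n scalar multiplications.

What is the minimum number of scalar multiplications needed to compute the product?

89208

Order (A_1 (A_2 A_3)): (A_2 A_3): 50×36 by 36×68 → 50×68, cost 50·36·68 = 122400; (A_1 (A_2 A_3)): 21×50 by 50×68 → 21×68, cost 21·50·68 = 71400; cumulative 193800. Total 193800.
Order ((A_1 A_2) A_3): (A_1 A_2): 21×50 by 50×36 → 21×36, cost 21·50·36 = 37800; ((A_1 A_2) A_3): 21×36 by 36×68 → 21×68, cost 21·36·68 = 51408; cumulative 89208. Total 89208.
Minimum: 89208.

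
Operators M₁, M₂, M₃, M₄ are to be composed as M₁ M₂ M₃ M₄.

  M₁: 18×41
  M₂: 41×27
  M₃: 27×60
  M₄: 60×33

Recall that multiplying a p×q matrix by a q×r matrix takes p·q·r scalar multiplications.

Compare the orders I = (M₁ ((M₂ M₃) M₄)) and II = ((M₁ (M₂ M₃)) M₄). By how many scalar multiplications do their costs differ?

25614

Order I = (M₁ ((M₂ M₃) M₄)): (M₂ M₃): 41×27 by 27×60 → 41×60, cost 41·27·60 = 66420; ((M₂ M₃) M₄): 41×60 by 60×33 → 41×33, cost 41·60·33 = 81180; cumulative 147600; (M₁ ((M₂ M₃) M₄)): 18×41 by 41×33 → 18×33, cost 18·41·33 = 24354; cumulative 171954. Total 171954.
Order II = ((M₁ (M₂ M₃)) M₄): (M₂ M₃): 41×27 by 27×60 → 41×60, cost 41·27·60 = 66420; (M₁ (M₂ M₃)): 18×41 by 41×60 → 18×60, cost 18·41·60 = 44280; cumulative 110700; ((M₁ (M₂ M₃)) M₄): 18×60 by 60×33 → 18×33, cost 18·60·33 = 35640; cumulative 146340. Total 146340.
Difference: |171954 − 146340| = 25614.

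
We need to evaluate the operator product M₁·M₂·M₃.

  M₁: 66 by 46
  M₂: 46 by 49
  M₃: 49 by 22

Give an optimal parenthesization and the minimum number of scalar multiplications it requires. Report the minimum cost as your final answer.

116380

(M₁·(M₂·M₃)): cost 116380.
((M₁·M₂)·M₃): cost 219912.
Optimal: (M₁·(M₂·M₃)) with cost 116380.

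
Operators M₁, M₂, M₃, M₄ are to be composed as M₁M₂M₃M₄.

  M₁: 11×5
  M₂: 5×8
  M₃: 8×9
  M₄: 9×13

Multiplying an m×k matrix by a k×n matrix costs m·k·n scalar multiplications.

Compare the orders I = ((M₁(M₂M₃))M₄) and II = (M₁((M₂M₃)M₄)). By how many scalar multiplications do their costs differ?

482

Order I = ((M₁(M₂M₃))M₄): (M₂M₃): 5×8 by 8×9 → 5×9, cost 5·8·9 = 360; (M₁(M₂M₃)): 11×5 by 5×9 → 11×9, cost 11·5·9 = 495; cumulative 855; ((M₁(M₂M₃))M₄): 11×9 by 9×13 → 11×13, cost 11·9·13 = 1287; cumulative 2142. Total 2142.
Order II = (M₁((M₂M₃)M₄)): (M₂M₃): 5×8 by 8×9 → 5×9, cost 5·8·9 = 360; ((M₂M₃)M₄): 5×9 by 9×13 → 5×13, cost 5·9·13 = 585; cumulative 945; (M₁((M₂M₃)M₄)): 11×5 by 5×13 → 11×13, cost 11·5·13 = 715; cumulative 1660. Total 1660.
Difference: |2142 − 1660| = 482.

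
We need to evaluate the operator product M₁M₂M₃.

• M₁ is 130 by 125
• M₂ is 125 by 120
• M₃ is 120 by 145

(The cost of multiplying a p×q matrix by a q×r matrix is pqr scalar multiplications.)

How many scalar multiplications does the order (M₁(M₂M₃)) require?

4531250

(M₂M₃): 125×120 by 120×145 → 125×145, cost 125·120·145 = 2175000
(M₁(M₂M₃)): 130×125 by 125×145 → 130×145, cost 130·125·145 = 2356250; cumulative 4531250
Total: 4531250 scalar multiplications.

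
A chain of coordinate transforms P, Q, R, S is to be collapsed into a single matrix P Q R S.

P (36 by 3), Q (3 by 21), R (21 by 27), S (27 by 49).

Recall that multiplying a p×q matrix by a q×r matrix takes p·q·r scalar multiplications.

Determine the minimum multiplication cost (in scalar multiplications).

Adjacent pairs: PQ = 36·3·21 = 2268; QR = 3·21·27 = 1701; RS = 21·27·49 = 27783.
Length 3: P..R: k=1: 0+1701+36·3·27=4617; k=2: 2268+0+36·21·27=22680 → min 4617 | Q..S: k=2: 0+27783+3·21·49=30870; k=3: 1701+0+3·27·49=5670 → min 5670.
Length 4: P..S: k=1: 0+5670+36·3·49=10962; k=2: 2268+27783+36·21·49=67095; k=3: 4617+0+36·27·49=52245 → min 10962.
Optimal order: (P ((Q R) S)) with cost 10962.

10962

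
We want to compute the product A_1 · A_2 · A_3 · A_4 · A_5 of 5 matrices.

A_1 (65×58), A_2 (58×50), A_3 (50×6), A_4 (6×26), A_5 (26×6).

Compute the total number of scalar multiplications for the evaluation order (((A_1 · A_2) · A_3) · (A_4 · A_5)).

(A_1 · A_2): 65×58 by 58×50 → 65×50, cost 65·58·50 = 188500
((A_1 · A_2) · A_3): 65×50 by 50×6 → 65×6, cost 65·50·6 = 19500; cumulative 208000
(A_4 · A_5): 6×26 by 26×6 → 6×6, cost 6·26·6 = 936
(((A_1 · A_2) · A_3) · (A_4 · A_5)): 65×6 by 6×6 → 65×6, cost 65·6·6 = 2340; cumulative 211276
Total: 211276 scalar multiplications.

211276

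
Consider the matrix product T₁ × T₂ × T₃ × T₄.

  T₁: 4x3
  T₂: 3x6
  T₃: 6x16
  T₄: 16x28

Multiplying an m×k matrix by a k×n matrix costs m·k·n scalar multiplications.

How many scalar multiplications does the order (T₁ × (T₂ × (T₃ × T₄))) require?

3528

(T₃ × T₄): 6×16 by 16×28 → 6×28, cost 6·16·28 = 2688
(T₂ × (T₃ × T₄)): 3×6 by 6×28 → 3×28, cost 3·6·28 = 504; cumulative 3192
(T₁ × (T₂ × (T₃ × T₄))): 4×3 by 3×28 → 4×28, cost 4·3·28 = 336; cumulative 3528
Total: 3528 scalar multiplications.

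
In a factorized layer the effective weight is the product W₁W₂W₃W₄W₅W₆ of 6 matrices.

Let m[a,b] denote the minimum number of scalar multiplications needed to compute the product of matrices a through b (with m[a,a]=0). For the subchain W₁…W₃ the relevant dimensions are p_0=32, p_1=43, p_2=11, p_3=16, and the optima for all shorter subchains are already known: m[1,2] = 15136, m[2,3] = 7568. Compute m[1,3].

20768

m[1,3] = min over k∈[1,2] of m[1,k]+m[k+1,3]+p_{0}·p_k·p_{3}.
k=1: 0 + 7568 + 32·43·16 = 29584; k=2: 15136 + 0 + 32·11·16 = 20768.
Minimum: 20768 at k=2.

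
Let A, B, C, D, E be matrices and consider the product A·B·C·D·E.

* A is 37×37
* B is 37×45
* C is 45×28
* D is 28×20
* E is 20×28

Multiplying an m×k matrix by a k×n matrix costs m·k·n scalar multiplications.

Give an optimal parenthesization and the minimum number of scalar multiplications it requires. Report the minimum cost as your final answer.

106600

Adjacent pairs: AB = 37·37·45 = 61605; BC = 37·45·28 = 46620; CD = 45·28·20 = 25200; DE = 28·20·28 = 15680.
Length 3: A..C: k=1: 0+46620+37·37·28=84952; k=2: 61605+0+37·45·28=108225 → min 84952 | B..D: k=2: 0+25200+37·45·20=58500; k=3: 46620+0+37·28·20=67340 → min 58500 | C..E: k=3: 0+15680+45·28·28=50960; k=4: 25200+0+45·20·28=50400 → min 50400.
Length 4: A..D: k=1: 0+58500+37·37·20=85880; k=2: 61605+25200+37·45·20=120105; k=3: 84952+0+37·28·20=105672 → min 85880 | B..E: k=2: 0+50400+37·45·28=97020; k=3: 46620+15680+37·28·28=91308; k=4: 58500+0+37·20·28=79220 → min 79220.
Length 5: A..E: k=1: 0+79220+37·37·28=117552; k=2: 61605+50400+37·45·28=158625; k=3: 84952+15680+37·28·28=129640; k=4: 85880+0+37·20·28=106600 → min 106600.
Optimal parenthesization: ((A·(B·(C·D)))·E) with cost 106600.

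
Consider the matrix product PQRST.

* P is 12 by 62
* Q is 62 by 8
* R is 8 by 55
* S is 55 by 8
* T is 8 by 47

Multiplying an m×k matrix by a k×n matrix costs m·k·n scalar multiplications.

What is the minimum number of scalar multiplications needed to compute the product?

Adjacent pairs: PQ = 12·62·8 = 5952; QR = 62·8·55 = 27280; RS = 8·55·8 = 3520; ST = 55·8·47 = 20680.
Length 3: P..R: k=1: 0+27280+12·62·55=68200; k=2: 5952+0+12·8·55=11232 → min 11232 | Q..S: k=2: 0+3520+62·8·8=7488; k=3: 27280+0+62·55·8=54560 → min 7488 | R..T: k=3: 0+20680+8·55·47=41360; k=4: 3520+0+8·8·47=6528 → min 6528.
Length 4: P..S: k=1: 0+7488+12·62·8=13440; k=2: 5952+3520+12·8·8=10240; k=3: 11232+0+12·55·8=16512 → min 10240 | Q..T: k=2: 0+6528+62·8·47=29840; k=3: 27280+20680+62·55·47=208230; k=4: 7488+0+62·8·47=30800 → min 29840.
Length 5: P..T: k=1: 0+29840+12·62·47=64808; k=2: 5952+6528+12·8·47=16992; k=3: 11232+20680+12·55·47=62932; k=4: 10240+0+12·8·47=14752 → min 14752.
Optimal order: (((PQ)(RS))T) with cost 14752.

14752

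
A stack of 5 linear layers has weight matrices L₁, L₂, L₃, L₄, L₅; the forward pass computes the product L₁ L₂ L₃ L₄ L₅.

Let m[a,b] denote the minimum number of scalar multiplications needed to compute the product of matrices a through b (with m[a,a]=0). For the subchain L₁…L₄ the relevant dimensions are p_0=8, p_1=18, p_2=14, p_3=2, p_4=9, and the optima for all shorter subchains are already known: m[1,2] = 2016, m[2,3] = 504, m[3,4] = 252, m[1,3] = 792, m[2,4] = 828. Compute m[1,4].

m[1,4] = min over k∈[1,3] of m[1,k]+m[k+1,4]+p_{0}·p_k·p_{4}.
k=1: 0 + 828 + 8·18·9 = 2124; k=2: 2016 + 252 + 8·14·9 = 3276; k=3: 792 + 0 + 8·2·9 = 936.
Minimum: 936 at k=3.

936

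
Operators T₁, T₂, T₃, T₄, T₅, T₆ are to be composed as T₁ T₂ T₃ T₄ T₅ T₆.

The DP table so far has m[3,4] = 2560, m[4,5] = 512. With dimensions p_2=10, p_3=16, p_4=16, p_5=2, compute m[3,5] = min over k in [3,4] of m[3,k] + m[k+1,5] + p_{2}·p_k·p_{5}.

832

m[3,5] = min over k∈[3,4] of m[3,k]+m[k+1,5]+p_{2}·p_k·p_{5}.
k=3: 0 + 512 + 10·16·2 = 832; k=4: 2560 + 0 + 10·16·2 = 2880.
Minimum: 832 at k=3.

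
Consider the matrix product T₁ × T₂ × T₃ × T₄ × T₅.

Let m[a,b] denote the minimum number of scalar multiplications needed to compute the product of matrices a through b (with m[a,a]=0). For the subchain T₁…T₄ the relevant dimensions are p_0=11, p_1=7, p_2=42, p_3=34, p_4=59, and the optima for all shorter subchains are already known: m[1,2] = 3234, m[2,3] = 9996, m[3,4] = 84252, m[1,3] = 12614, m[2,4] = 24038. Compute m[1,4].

m[1,4] = min over k∈[1,3] of m[1,k]+m[k+1,4]+p_{0}·p_k·p_{4}.
k=1: 0 + 24038 + 11·7·59 = 28581; k=2: 3234 + 84252 + 11·42·59 = 114744; k=3: 12614 + 0 + 11·34·59 = 34680.
Minimum: 28581 at k=1.

28581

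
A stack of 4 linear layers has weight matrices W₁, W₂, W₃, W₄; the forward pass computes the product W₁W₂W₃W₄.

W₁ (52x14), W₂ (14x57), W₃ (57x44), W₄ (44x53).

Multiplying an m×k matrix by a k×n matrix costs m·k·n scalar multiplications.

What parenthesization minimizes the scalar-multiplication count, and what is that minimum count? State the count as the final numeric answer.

Adjacent pairs: W₁W₂ = 52·14·57 = 41496; W₂W₃ = 14·57·44 = 35112; W₃W₄ = 57·44·53 = 132924.
Length 3: W₁..W₃: k=1: 0+35112+52·14·44=67144; k=2: 41496+0+52·57·44=171912 → min 67144 | W₂..W₄: k=2: 0+132924+14·57·53=175218; k=3: 35112+0+14·44·53=67760 → min 67760.
Length 4: W₁..W₄: k=1: 0+67760+52·14·53=106344; k=2: 41496+132924+52·57·53=331512; k=3: 67144+0+52·44·53=188408 → min 106344.
Optimal parenthesization: (W₁((W₂W₃)W₄)) with cost 106344.

106344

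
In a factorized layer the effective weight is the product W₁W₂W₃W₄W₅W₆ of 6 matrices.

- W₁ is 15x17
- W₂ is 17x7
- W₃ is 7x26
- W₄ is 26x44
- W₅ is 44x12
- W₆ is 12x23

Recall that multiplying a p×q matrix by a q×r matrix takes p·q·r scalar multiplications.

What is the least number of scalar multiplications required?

Adjacent pairs: W₁W₂ = 15·17·7 = 1785; W₂W₃ = 17·7·26 = 3094; W₃W₄ = 7·26·44 = 8008; W₄W₅ = 26·44·12 = 13728; W₅W₆ = 44·12·23 = 12144.
Length 3: W₁..W₃: k=1: 0+3094+15·17·26=9724; k=2: 1785+0+15·7·26=4515 → min 4515 | W₂..W₄: k=2: 0+8008+17·7·44=13244; k=3: 3094+0+17·26·44=22542 → min 13244 | W₃..W₅: k=3: 0+13728+7·26·12=15912; k=4: 8008+0+7·44·12=11704 → min 11704 | W₄..W₆: k=4: 0+12144+26·44·23=38456; k=5: 13728+0+26·12·23=20904 → min 20904.
Length 4: W₁..W₄: k=1: 0+13244+15·17·44=24464; k=2: 1785+8008+15·7·44=14413; k=3: 4515+0+15·26·44=21675 → min 14413 | W₂..W₅: k=2: 0+11704+17·7·12=13132; k=3: 3094+13728+17·26·12=22126; k=4: 13244+0+17·44·12=22220 → min 13132 | W₃..W₆: k=3: 0+20904+7·26·23=25090; k=4: 8008+12144+7·44·23=27236; k=5: 11704+0+7·12·23=13636 → min 13636.
Length 5: W₁..W₅: k=1: 0+13132+15·17·12=16192; k=2: 1785+11704+15·7·12=14749; k=3: 4515+13728+15·26·12=22923; k=4: 14413+0+15·44·12=22333 → min 14749 | W₂..W₆: k=2: 0+13636+17·7·23=16373; k=3: 3094+20904+17·26·23=34164; k=4: 13244+12144+17·44·23=42592; k=5: 13132+0+17·12·23=17824 → min 16373.
Length 6: W₁..W₆: k=1: 0+16373+15·17·23=22238; k=2: 1785+13636+15·7·23=17836; k=3: 4515+20904+15·26·23=34389; k=4: 14413+12144+15·44·23=41737; k=5: 14749+0+15·12·23=18889 → min 17836.
Optimal order: ((W₁W₂)(((W₃W₄)W₅)W₆)) with cost 17836.

17836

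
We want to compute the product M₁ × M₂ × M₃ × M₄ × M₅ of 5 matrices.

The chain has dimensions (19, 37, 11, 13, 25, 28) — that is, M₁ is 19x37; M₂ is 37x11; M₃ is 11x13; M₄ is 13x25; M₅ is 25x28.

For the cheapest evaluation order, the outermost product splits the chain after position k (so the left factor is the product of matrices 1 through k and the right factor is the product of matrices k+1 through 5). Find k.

2

Adjacent pairs: M₁M₂ = 19·37·11 = 7733; M₂M₃ = 37·11·13 = 5291; M₃M₄ = 11·13·25 = 3575; M₄M₅ = 13·25·28 = 9100.
Length 3: M₁..M₃: k=1: 0+5291+19·37·13=14430; k=2: 7733+0+19·11·13=10450 → min 10450 | M₂..M₄: k=2: 0+3575+37·11·25=13750; k=3: 5291+0+37·13·25=17316 → min 13750 | M₃..M₅: k=3: 0+9100+11·13·28=13104; k=4: 3575+0+11·25·28=11275 → min 11275.
Length 4: M₁..M₄: k=1: 0+13750+19·37·25=31325; k=2: 7733+3575+19·11·25=16533; k=3: 10450+0+19·13·25=16625 → min 16533 | M₂..M₅: k=2: 0+11275+37·11·28=22671; k=3: 5291+9100+37·13·28=27859; k=4: 13750+0+37·25·28=39650 → min 22671.
Top-level splits: k=1: (M₁..M₁)·(M₂..M₅) → 0+22671+19·37·28 = 42355; k=2: (M₁..M₂)·(M₃..M₅) → 7733+11275+19·11·28 = 24860; k=3: (M₁..M₃)·(M₄..M₅) → 10450+9100+19·13·28 = 26466; k=4: (M₁..M₄)·(M₅..M₅) → 16533+0+19·25·28 = 29833.
Best split is after M₂, i.e. k = 2.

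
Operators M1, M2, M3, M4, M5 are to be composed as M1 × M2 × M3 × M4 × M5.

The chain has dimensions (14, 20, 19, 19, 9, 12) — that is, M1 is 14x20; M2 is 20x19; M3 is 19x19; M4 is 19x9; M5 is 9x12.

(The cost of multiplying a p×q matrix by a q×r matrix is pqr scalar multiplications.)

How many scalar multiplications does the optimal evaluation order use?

10701

Adjacent pairs: M1M2 = 14·20·19 = 5320; M2M3 = 20·19·19 = 7220; M3M4 = 19·19·9 = 3249; M4M5 = 19·9·12 = 2052.
Length 3: M1..M3: k=1: 0+7220+14·20·19=12540; k=2: 5320+0+14·19·19=10374 → min 10374 | M2..M4: k=2: 0+3249+20·19·9=6669; k=3: 7220+0+20·19·9=10640 → min 6669 | M3..M5: k=3: 0+2052+19·19·12=6384; k=4: 3249+0+19·9·12=5301 → min 5301.
Length 4: M1..M4: k=1: 0+6669+14·20·9=9189; k=2: 5320+3249+14·19·9=10963; k=3: 10374+0+14·19·9=12768 → min 9189 | M2..M5: k=2: 0+5301+20·19·12=9861; k=3: 7220+2052+20·19·12=13832; k=4: 6669+0+20·9·12=8829 → min 8829.
Length 5: M1..M5: k=1: 0+8829+14·20·12=12189; k=2: 5320+5301+14·19·12=13813; k=3: 10374+2052+14·19·12=15618; k=4: 9189+0+14·9·12=10701 → min 10701.
Optimal order: ((M1 × (M2 × (M3 × M4))) × M5) with cost 10701.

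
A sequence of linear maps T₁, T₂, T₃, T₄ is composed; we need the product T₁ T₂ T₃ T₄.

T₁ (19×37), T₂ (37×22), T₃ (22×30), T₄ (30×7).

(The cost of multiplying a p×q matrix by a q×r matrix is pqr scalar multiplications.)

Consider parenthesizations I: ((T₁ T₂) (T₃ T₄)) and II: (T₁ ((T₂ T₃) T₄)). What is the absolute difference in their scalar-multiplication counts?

14099

Order I = ((T₁ T₂) (T₃ T₄)): (T₁ T₂): 19×37 by 37×22 → 19×22, cost 19·37·22 = 15466; (T₃ T₄): 22×30 by 30×7 → 22×7, cost 22·30·7 = 4620; ((T₁ T₂) (T₃ T₄)): 19×22 by 22×7 → 19×7, cost 19·22·7 = 2926; cumulative 23012. Total 23012.
Order II = (T₁ ((T₂ T₃) T₄)): (T₂ T₃): 37×22 by 22×30 → 37×30, cost 37·22·30 = 24420; ((T₂ T₃) T₄): 37×30 by 30×7 → 37×7, cost 37·30·7 = 7770; cumulative 32190; (T₁ ((T₂ T₃) T₄)): 19×37 by 37×7 → 19×7, cost 19·37·7 = 4921; cumulative 37111. Total 37111.
Difference: |23012 − 37111| = 14099.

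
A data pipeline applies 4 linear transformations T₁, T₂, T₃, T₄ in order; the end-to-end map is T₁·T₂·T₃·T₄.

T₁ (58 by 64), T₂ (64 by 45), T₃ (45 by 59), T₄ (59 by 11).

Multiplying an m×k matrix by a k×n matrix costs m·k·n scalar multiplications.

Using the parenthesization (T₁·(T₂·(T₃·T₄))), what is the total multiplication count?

(T₃·T₄): 45×59 by 59×11 → 45×11, cost 45·59·11 = 29205
(T₂·(T₃·T₄)): 64×45 by 45×11 → 64×11, cost 64·45·11 = 31680; cumulative 60885
(T₁·(T₂·(T₃·T₄))): 58×64 by 64×11 → 58×11, cost 58·64·11 = 40832; cumulative 101717
Total: 101717 scalar multiplications.

101717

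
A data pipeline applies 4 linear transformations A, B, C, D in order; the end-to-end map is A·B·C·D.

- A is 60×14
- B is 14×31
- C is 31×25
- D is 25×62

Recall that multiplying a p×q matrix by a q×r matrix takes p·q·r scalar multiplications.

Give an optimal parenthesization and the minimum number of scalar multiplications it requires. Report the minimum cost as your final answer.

Adjacent pairs: AB = 60·14·31 = 26040; BC = 14·31·25 = 10850; CD = 31·25·62 = 48050.
Length 3: A..C: k=1: 0+10850+60·14·25=31850; k=2: 26040+0+60·31·25=72540 → min 31850 | B..D: k=2: 0+48050+14·31·62=74958; k=3: 10850+0+14·25·62=32550 → min 32550.
Length 4: A..D: k=1: 0+32550+60·14·62=84630; k=2: 26040+48050+60·31·62=189410; k=3: 31850+0+60·25·62=124850 → min 84630.
Optimal parenthesization: (A·((B·C)·D)) with cost 84630.

84630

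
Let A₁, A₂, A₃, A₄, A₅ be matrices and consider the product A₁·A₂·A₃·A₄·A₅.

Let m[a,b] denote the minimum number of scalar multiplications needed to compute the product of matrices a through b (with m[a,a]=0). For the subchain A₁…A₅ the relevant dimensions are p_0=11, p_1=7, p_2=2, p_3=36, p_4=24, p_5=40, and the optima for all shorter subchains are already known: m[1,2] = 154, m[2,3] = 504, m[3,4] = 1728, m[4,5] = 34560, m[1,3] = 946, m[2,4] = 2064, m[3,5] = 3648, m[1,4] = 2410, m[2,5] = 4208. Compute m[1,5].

4682

m[1,5] = min over k∈[1,4] of m[1,k]+m[k+1,5]+p_{0}·p_k·p_{5}.
k=1: 0 + 4208 + 11·7·40 = 7288; k=2: 154 + 3648 + 11·2·40 = 4682; k=3: 946 + 34560 + 11·36·40 = 51346; k=4: 2410 + 0 + 11·24·40 = 12970.
Minimum: 4682 at k=2.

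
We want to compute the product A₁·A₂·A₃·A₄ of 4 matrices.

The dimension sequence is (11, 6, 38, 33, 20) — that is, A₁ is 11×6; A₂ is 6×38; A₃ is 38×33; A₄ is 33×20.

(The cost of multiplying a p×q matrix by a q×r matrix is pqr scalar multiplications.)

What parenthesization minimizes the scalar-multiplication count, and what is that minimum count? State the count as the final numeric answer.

12804

Adjacent pairs: A₁A₂ = 11·6·38 = 2508; A₂A₃ = 6·38·33 = 7524; A₃A₄ = 38·33·20 = 25080.
Length 3: A₁..A₃: k=1: 0+7524+11·6·33=9702; k=2: 2508+0+11·38·33=16302 → min 9702 | A₂..A₄: k=2: 0+25080+6·38·20=29640; k=3: 7524+0+6·33·20=11484 → min 11484.
Length 4: A₁..A₄: k=1: 0+11484+11·6·20=12804; k=2: 2508+25080+11·38·20=35948; k=3: 9702+0+11·33·20=16962 → min 12804.
Optimal parenthesization: (A₁·((A₂·A₃)·A₄)) with cost 12804.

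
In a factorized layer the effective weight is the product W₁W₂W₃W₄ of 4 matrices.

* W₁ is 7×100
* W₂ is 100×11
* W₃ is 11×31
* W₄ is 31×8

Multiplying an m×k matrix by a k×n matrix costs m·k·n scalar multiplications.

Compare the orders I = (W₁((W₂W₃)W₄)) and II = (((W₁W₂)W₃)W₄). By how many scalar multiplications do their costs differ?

52677

Order I = (W₁((W₂W₃)W₄)): (W₂W₃): 100×11 by 11×31 → 100×31, cost 100·11·31 = 34100; ((W₂W₃)W₄): 100×31 by 31×8 → 100×8, cost 100·31·8 = 24800; cumulative 58900; (W₁((W₂W₃)W₄)): 7×100 by 100×8 → 7×8, cost 7·100·8 = 5600; cumulative 64500. Total 64500.
Order II = (((W₁W₂)W₃)W₄): (W₁W₂): 7×100 by 100×11 → 7×11, cost 7·100·11 = 7700; ((W₁W₂)W₃): 7×11 by 11×31 → 7×31, cost 7·11·31 = 2387; cumulative 10087; (((W₁W₂)W₃)W₄): 7×31 by 31×8 → 7×8, cost 7·31·8 = 1736; cumulative 11823. Total 11823.
Difference: |64500 − 11823| = 52677.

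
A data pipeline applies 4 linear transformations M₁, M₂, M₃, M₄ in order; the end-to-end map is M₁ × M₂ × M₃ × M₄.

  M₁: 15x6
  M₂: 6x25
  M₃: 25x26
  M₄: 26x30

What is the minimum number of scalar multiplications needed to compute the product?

11280

Adjacent pairs: M₁M₂ = 15·6·25 = 2250; M₂M₃ = 6·25·26 = 3900; M₃M₄ = 25·26·30 = 19500.
Length 3: M₁..M₃: k=1: 0+3900+15·6·26=6240; k=2: 2250+0+15·25·26=12000 → min 6240 | M₂..M₄: k=2: 0+19500+6·25·30=24000; k=3: 3900+0+6·26·30=8580 → min 8580.
Length 4: M₁..M₄: k=1: 0+8580+15·6·30=11280; k=2: 2250+19500+15·25·30=33000; k=3: 6240+0+15·26·30=17940 → min 11280.
Optimal order: (M₁ × ((M₂ × M₃) × M₄)) with cost 11280.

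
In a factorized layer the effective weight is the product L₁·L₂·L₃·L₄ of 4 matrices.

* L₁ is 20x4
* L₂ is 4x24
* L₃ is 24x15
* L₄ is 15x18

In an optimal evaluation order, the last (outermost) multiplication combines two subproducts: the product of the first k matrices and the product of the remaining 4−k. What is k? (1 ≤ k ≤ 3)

Adjacent pairs: L₁L₂ = 20·4·24 = 1920; L₂L₃ = 4·24·15 = 1440; L₃L₄ = 24·15·18 = 6480.
Length 3: L₁..L₃: k=1: 0+1440+20·4·15=2640; k=2: 1920+0+20·24·15=9120 → min 2640 | L₂..L₄: k=2: 0+6480+4·24·18=8208; k=3: 1440+0+4·15·18=2520 → min 2520.
Top-level splits: k=1: (L₁..L₁)·(L₂..L₄) → 0+2520+20·4·18 = 3960; k=2: (L₁..L₂)·(L₃..L₄) → 1920+6480+20·24·18 = 17040; k=3: (L₁..L₃)·(L₄..L₄) → 2640+0+20·15·18 = 8040.
Best split is after L₁, i.e. k = 1.

1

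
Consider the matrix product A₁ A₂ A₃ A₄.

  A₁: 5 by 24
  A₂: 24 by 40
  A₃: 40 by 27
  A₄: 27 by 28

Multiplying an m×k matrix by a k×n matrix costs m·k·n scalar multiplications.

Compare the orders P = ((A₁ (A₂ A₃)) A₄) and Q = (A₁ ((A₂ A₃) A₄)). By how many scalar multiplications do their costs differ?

14484

Order P = ((A₁ (A₂ A₃)) A₄): (A₂ A₃): 24×40 by 40×27 → 24×27, cost 24·40·27 = 25920; (A₁ (A₂ A₃)): 5×24 by 24×27 → 5×27, cost 5·24·27 = 3240; cumulative 29160; ((A₁ (A₂ A₃)) A₄): 5×27 by 27×28 → 5×28, cost 5·27·28 = 3780; cumulative 32940. Total 32940.
Order Q = (A₁ ((A₂ A₃) A₄)): (A₂ A₃): 24×40 by 40×27 → 24×27, cost 24·40·27 = 25920; ((A₂ A₃) A₄): 24×27 by 27×28 → 24×28, cost 24·27·28 = 18144; cumulative 44064; (A₁ ((A₂ A₃) A₄)): 5×24 by 24×28 → 5×28, cost 5·24·28 = 3360; cumulative 47424. Total 47424.
Difference: |32940 − 47424| = 14484.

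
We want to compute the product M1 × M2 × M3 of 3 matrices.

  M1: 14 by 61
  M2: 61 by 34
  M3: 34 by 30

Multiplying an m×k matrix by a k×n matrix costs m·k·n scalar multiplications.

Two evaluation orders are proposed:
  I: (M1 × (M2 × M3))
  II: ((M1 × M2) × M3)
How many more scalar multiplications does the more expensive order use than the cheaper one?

Order I = (M1 × (M2 × M3)): (M2 × M3): 61×34 by 34×30 → 61×30, cost 61·34·30 = 62220; (M1 × (M2 × M3)): 14×61 by 61×30 → 14×30, cost 14·61·30 = 25620; cumulative 87840. Total 87840.
Order II = ((M1 × M2) × M3): (M1 × M2): 14×61 by 61×34 → 14×34, cost 14·61·34 = 29036; ((M1 × M2) × M3): 14×34 by 34×30 → 14×30, cost 14·34·30 = 14280; cumulative 43316. Total 43316.
Difference: |87840 − 43316| = 44524.

44524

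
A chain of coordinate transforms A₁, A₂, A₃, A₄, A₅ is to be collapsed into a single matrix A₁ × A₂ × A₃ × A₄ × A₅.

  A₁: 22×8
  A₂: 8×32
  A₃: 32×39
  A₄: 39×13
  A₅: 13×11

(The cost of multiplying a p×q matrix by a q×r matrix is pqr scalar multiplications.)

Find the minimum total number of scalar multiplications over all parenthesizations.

17120

Adjacent pairs: A₁A₂ = 22·8·32 = 5632; A₂A₃ = 8·32·39 = 9984; A₃A₄ = 32·39·13 = 16224; A₄A₅ = 39·13·11 = 5577.
Length 3: A₁..A₃: k=1: 0+9984+22·8·39=16848; k=2: 5632+0+22·32·39=33088 → min 16848 | A₂..A₄: k=2: 0+16224+8·32·13=19552; k=3: 9984+0+8·39·13=14040 → min 14040 | A₃..A₅: k=3: 0+5577+32·39·11=19305; k=4: 16224+0+32·13·11=20800 → min 19305.
Length 4: A₁..A₄: k=1: 0+14040+22·8·13=16328; k=2: 5632+16224+22·32·13=31008; k=3: 16848+0+22·39·13=28002 → min 16328 | A₂..A₅: k=2: 0+19305+8·32·11=22121; k=3: 9984+5577+8·39·11=18993; k=4: 14040+0+8·13·11=15184 → min 15184.
Length 5: A₁..A₅: k=1: 0+15184+22·8·11=17120; k=2: 5632+19305+22·32·11=32681; k=3: 16848+5577+22·39·11=31863; k=4: 16328+0+22·13·11=19474 → min 17120.
Optimal order: (A₁ × (((A₂ × A₃) × A₄) × A₅)) with cost 17120.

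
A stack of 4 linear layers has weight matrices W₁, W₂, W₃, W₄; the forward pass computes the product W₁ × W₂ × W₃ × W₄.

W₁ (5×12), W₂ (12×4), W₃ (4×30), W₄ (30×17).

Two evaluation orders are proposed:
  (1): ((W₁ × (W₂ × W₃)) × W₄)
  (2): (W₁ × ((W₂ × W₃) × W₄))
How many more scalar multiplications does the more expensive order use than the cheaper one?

Order (1) = ((W₁ × (W₂ × W₃)) × W₄): (W₂ × W₃): 12×4 by 4×30 → 12×30, cost 12·4·30 = 1440; (W₁ × (W₂ × W₃)): 5×12 by 12×30 → 5×30, cost 5·12·30 = 1800; cumulative 3240; ((W₁ × (W₂ × W₃)) × W₄): 5×30 by 30×17 → 5×17, cost 5·30·17 = 2550; cumulative 5790. Total 5790.
Order (2) = (W₁ × ((W₂ × W₃) × W₄)): (W₂ × W₃): 12×4 by 4×30 → 12×30, cost 12·4·30 = 1440; ((W₂ × W₃) × W₄): 12×30 by 30×17 → 12×17, cost 12·30·17 = 6120; cumulative 7560; (W₁ × ((W₂ × W₃) × W₄)): 5×12 by 12×17 → 5×17, cost 5·12·17 = 1020; cumulative 8580. Total 8580.
Difference: |5790 − 8580| = 2790.

2790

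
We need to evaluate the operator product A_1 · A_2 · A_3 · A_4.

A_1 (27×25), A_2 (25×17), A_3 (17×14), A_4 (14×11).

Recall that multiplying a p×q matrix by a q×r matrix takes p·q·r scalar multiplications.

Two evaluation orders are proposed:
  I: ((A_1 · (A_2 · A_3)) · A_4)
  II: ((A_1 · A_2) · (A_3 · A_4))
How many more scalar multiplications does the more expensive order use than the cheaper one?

Order I = ((A_1 · (A_2 · A_3)) · A_4): (A_2 · A_3): 25×17 by 17×14 → 25×14, cost 25·17·14 = 5950; (A_1 · (A_2 · A_3)): 27×25 by 25×14 → 27×14, cost 27·25·14 = 9450; cumulative 15400; ((A_1 · (A_2 · A_3)) · A_4): 27×14 by 14×11 → 27×11, cost 27·14·11 = 4158; cumulative 19558. Total 19558.
Order II = ((A_1 · A_2) · (A_3 · A_4)): (A_1 · A_2): 27×25 by 25×17 → 27×17, cost 27·25·17 = 11475; (A_3 · A_4): 17×14 by 14×11 → 17×11, cost 17·14·11 = 2618; ((A_1 · A_2) · (A_3 · A_4)): 27×17 by 17×11 → 27×11, cost 27·17·11 = 5049; cumulative 19142. Total 19142.
Difference: |19558 − 19142| = 416.

416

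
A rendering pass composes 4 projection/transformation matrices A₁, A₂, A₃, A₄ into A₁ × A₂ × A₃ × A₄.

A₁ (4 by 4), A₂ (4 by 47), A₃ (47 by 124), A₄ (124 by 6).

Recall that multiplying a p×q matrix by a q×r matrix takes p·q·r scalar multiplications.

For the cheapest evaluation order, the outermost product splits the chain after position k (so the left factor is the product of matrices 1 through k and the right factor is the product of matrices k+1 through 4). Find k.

1

Adjacent pairs: A₁A₂ = 4·4·47 = 752; A₂A₃ = 4·47·124 = 23312; A₃A₄ = 47·124·6 = 34968.
Length 3: A₁..A₃: k=1: 0+23312+4·4·124=25296; k=2: 752+0+4·47·124=24064 → min 24064 | A₂..A₄: k=2: 0+34968+4·47·6=36096; k=3: 23312+0+4·124·6=26288 → min 26288.
Top-level splits: k=1: (A₁..A₁)·(A₂..A₄) → 0+26288+4·4·6 = 26384; k=2: (A₁..A₂)·(A₃..A₄) → 752+34968+4·47·6 = 36848; k=3: (A₁..A₃)·(A₄..A₄) → 24064+0+4·124·6 = 27040.
Best split is after A₁, i.e. k = 1.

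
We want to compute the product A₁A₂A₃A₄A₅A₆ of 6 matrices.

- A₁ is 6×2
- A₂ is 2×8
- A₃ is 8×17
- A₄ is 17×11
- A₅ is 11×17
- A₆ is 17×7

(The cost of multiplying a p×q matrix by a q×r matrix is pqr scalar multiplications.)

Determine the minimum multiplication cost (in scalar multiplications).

Adjacent pairs: A₁A₂ = 6·2·8 = 96; A₂A₃ = 2·8·17 = 272; A₃A₄ = 8·17·11 = 1496; A₄A₅ = 17·11·17 = 3179; A₅A₆ = 11·17·7 = 1309.
Length 3: A₁..A₃: k=1: 0+272+6·2·17=476; k=2: 96+0+6·8·17=912 → min 476 | A₂..A₄: k=2: 0+1496+2·8·11=1672; k=3: 272+0+2·17·11=646 → min 646 | A₃..A₅: k=3: 0+3179+8·17·17=5491; k=4: 1496+0+8·11·17=2992 → min 2992 | A₄..A₆: k=4: 0+1309+17·11·7=2618; k=5: 3179+0+17·17·7=5202 → min 2618.
Length 4: A₁..A₄: k=1: 0+646+6·2·11=778; k=2: 96+1496+6·8·11=2120; k=3: 476+0+6·17·11=1598 → min 778 | A₂..A₅: k=2: 0+2992+2·8·17=3264; k=3: 272+3179+2·17·17=4029; k=4: 646+0+2·11·17=1020 → min 1020 | A₃..A₆: k=3: 0+2618+8·17·7=3570; k=4: 1496+1309+8·11·7=3421; k=5: 2992+0+8·17·7=3944 → min 3421.
Length 5: A₁..A₅: k=1: 0+1020+6·2·17=1224; k=2: 96+2992+6·8·17=3904; k=3: 476+3179+6·17·17=5389; k=4: 778+0+6·11·17=1900 → min 1224 | A₂..A₆: k=2: 0+3421+2·8·7=3533; k=3: 272+2618+2·17·7=3128; k=4: 646+1309+2·11·7=2109; k=5: 1020+0+2·17·7=1258 → min 1258.
Length 6: A₁..A₆: k=1: 0+1258+6·2·7=1342; k=2: 96+3421+6·8·7=3853; k=3: 476+2618+6·17·7=3808; k=4: 778+1309+6·11·7=2549; k=5: 1224+0+6·17·7=1938 → min 1342.
Optimal order: (A₁((((A₂A₃)A₄)A₅)A₆)) with cost 1342.

1342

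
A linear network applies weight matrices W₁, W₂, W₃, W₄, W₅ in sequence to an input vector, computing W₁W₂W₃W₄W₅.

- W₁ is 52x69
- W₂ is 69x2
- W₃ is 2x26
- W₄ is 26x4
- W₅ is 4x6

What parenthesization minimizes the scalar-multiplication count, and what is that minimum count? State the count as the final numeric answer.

8056

Adjacent pairs: W₁W₂ = 52·69·2 = 7176; W₂W₃ = 69·2·26 = 3588; W₃W₄ = 2·26·4 = 208; W₄W₅ = 26·4·6 = 624.
Length 3: W₁..W₃: k=1: 0+3588+52·69·26=96876; k=2: 7176+0+52·2·26=9880 → min 9880 | W₂..W₄: k=2: 0+208+69·2·4=760; k=3: 3588+0+69·26·4=10764 → min 760 | W₃..W₅: k=3: 0+624+2·26·6=936; k=4: 208+0+2·4·6=256 → min 256.
Length 4: W₁..W₄: k=1: 0+760+52·69·4=15112; k=2: 7176+208+52·2·4=7800; k=3: 9880+0+52·26·4=15288 → min 7800 | W₂..W₅: k=2: 0+256+69·2·6=1084; k=3: 3588+624+69·26·6=14976; k=4: 760+0+69·4·6=2416 → min 1084.
Length 5: W₁..W₅: k=1: 0+1084+52·69·6=22612; k=2: 7176+256+52·2·6=8056; k=3: 9880+624+52·26·6=18616; k=4: 7800+0+52·4·6=9048 → min 8056.
Optimal parenthesization: ((W₁W₂)((W₃W₄)W₅)) with cost 8056.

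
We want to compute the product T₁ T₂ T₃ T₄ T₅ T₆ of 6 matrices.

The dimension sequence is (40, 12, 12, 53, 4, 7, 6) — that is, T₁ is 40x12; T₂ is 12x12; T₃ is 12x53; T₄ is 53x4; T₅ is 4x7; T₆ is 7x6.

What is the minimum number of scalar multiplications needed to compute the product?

Adjacent pairs: T₁T₂ = 40·12·12 = 5760; T₂T₃ = 12·12·53 = 7632; T₃T₄ = 12·53·4 = 2544; T₄T₅ = 53·4·7 = 1484; T₅T₆ = 4·7·6 = 168.
Length 3: T₁..T₃: k=1: 0+7632+40·12·53=33072; k=2: 5760+0+40·12·53=31200 → min 31200 | T₂..T₄: k=2: 0+2544+12·12·4=3120; k=3: 7632+0+12·53·4=10176 → min 3120 | T₃..T₅: k=3: 0+1484+12·53·7=5936; k=4: 2544+0+12·4·7=2880 → min 2880 | T₄..T₆: k=4: 0+168+53·4·6=1440; k=5: 1484+0+53·7·6=3710 → min 1440.
Length 4: T₁..T₄: k=1: 0+3120+40·12·4=5040; k=2: 5760+2544+40·12·4=10224; k=3: 31200+0+40·53·4=39680 → min 5040 | T₂..T₅: k=2: 0+2880+12·12·7=3888; k=3: 7632+1484+12·53·7=13568; k=4: 3120+0+12·4·7=3456 → min 3456 | T₃..T₆: k=3: 0+1440+12·53·6=5256; k=4: 2544+168+12·4·6=3000; k=5: 2880+0+12·7·6=3384 → min 3000.
Length 5: T₁..T₅: k=1: 0+3456+40·12·7=6816; k=2: 5760+2880+40·12·7=12000; k=3: 31200+1484+40·53·7=47524; k=4: 5040+0+40·4·7=6160 → min 6160 | T₂..T₆: k=2: 0+3000+12·12·6=3864; k=3: 7632+1440+12·53·6=12888; k=4: 3120+168+12·4·6=3576; k=5: 3456+0+12·7·6=3960 → min 3576.
Length 6: T₁..T₆: k=1: 0+3576+40·12·6=6456; k=2: 5760+3000+40·12·6=11640; k=3: 31200+1440+40·53·6=45360; k=4: 5040+168+40·4·6=6168; k=5: 6160+0+40·7·6=7840 → min 6168.
Optimal order: ((T₁ (T₂ (T₃ T₄))) (T₅ T₆)) with cost 6168.

6168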